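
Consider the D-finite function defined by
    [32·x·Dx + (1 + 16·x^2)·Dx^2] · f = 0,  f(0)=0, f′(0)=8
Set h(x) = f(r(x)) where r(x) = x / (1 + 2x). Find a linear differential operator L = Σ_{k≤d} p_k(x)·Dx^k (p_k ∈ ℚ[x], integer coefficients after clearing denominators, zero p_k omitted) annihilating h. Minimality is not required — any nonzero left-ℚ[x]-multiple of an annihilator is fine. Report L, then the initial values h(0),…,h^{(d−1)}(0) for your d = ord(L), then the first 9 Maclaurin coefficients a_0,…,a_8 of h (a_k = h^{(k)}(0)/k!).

L = (4 + 40·x)·Dx + (1 + 4·x + 20·x^2)·Dx^2  (order 2).
h: a_k = 0, 8, -16, -32/3, 192, -2432/5, -2816/3, 71168/7, -21504, …
ICs: h(0) = 0, h′(0) = 8.

f: a_k = 0, 8, 0, -128/3, 0, 2048/5, 0, -32768/7, 0, …
L₀ from L_f via x↦r, Dx↦r'^{-1}Dx.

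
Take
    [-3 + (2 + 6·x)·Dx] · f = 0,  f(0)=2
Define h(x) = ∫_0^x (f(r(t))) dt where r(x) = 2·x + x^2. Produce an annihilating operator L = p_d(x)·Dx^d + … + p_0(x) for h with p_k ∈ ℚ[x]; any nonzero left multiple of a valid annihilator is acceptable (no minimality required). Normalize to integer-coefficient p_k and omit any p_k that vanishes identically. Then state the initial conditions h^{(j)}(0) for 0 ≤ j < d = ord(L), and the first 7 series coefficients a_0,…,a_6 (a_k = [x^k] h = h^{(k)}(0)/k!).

f: a_k = 2, 3, -9/4, 27/8, -405/64, 1701/128, -15309/512, …
Substitute x→r, Dx→(1/r')Dx; clear ⇒ L₀.
∫: right-multiply L₀ by Dx.
L = (-3 - 3·x)·Dx + (1 + 6·x + 3·x^2)·Dx^2  (order 2).
h: a_k = 0, 2, 3, -2, 9/2, -63/5, 81/2, …
ICs: h(0) = 0, h′(0) = 2.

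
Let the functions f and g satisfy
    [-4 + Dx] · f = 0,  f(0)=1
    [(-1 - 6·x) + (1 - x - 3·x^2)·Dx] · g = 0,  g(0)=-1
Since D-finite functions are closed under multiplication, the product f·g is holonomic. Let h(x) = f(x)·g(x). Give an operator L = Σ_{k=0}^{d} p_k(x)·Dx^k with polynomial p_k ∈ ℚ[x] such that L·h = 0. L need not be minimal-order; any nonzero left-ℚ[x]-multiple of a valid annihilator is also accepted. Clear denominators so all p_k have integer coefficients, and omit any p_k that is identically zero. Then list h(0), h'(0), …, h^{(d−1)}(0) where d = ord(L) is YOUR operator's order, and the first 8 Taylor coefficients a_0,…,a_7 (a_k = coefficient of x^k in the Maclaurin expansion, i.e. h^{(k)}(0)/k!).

f: a_k = 1, 4, 8, 32/3, 32/3, 128/15, 256/45, 1024/315, …
g: a_k = -1, -1, -4, -7, -19, -40, -97, -217, …
h₀=f·g: eliminate ⇒ L₀, order ≤ 1·1.
L = (5 + 2·x - 12·x^2) + (-1 + x + 3·x^2)·Dx  (order 1).
h: a_k = -1, -5, -16, -125/3, -301/3, -3508/15, -4865/9, -392303/315, …
ICs: h(0) = -1.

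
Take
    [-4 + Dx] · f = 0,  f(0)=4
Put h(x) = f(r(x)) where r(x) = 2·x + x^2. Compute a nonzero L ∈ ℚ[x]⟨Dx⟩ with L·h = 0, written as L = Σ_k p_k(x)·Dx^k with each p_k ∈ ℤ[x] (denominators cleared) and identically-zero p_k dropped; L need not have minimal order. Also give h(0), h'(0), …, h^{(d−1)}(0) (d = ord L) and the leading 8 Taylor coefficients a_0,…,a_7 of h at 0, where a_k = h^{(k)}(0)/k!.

f: a_k = 4, 16, 32, 128/3, 128/3, 512/15, 1024/45, 4096/315, …
Substitute x→r, Dx→(1/r')Dx; clear ⇒ L₀.
L = (-8 - 8·x) + Dx  (order 1).
h: a_k = 4, 32, 144, 1408/3, 3680/3, 13568/5, 236416/45, 2868224/315, …
ICs: h(0) = 4.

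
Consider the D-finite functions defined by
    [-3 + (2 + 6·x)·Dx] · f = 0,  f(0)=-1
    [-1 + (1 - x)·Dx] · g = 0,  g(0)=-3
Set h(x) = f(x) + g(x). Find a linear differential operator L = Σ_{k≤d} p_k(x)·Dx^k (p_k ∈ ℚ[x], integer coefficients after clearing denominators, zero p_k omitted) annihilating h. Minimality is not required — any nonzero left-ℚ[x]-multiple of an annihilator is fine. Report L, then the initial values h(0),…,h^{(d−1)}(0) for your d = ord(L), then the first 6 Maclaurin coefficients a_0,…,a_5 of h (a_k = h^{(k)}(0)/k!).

L = (21 + 27·x) + (-17 - 30·x - 81·x^2)·Dx + (-2 + 14·x + 42·x^2 - 54·x^3)·Dx^2  (order 2).
h: a_k = -4, -9/2, -15/8, -75/16, 21/128, -2469/256, …
ICs: h(0) = -4, h′(0) = -9/2.

f: a_k = -1, -3/2, 9/8, -27/16, 405/128, -1701/256, …
g: a_k = -3, -3, -3, -3, -3, -3, …
f+g: L₀ = lclm(L_f,L_g), ord ≤ 1+1.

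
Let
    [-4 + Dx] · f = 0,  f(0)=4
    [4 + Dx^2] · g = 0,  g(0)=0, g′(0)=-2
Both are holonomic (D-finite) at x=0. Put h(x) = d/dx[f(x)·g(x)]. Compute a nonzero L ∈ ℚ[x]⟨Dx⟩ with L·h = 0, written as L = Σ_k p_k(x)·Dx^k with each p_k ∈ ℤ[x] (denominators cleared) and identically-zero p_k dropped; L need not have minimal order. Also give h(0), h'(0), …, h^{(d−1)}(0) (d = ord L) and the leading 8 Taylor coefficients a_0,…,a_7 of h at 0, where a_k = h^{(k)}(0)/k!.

L = 20 - 8·Dx + Dx^2  (order 2).
h: a_k = -8, -64, -176, -256, -656/3, -1408/15, 928/45, 1024/15, …
ICs: h(0) = -8, h′(0) = -64.

f: a_k = 4, 16, 32, 128/3, 128/3, 512/15, 1024/45, 4096/315, …
g: a_k = 0, -2, 0, 4/3, 0, -4/15, 0, 8/315, …
f·g: L₀ = L_f ⊗_s L_g, ord ≤ 1·2.
h=h₀': d/dx-closure on L₀ ⇒ L.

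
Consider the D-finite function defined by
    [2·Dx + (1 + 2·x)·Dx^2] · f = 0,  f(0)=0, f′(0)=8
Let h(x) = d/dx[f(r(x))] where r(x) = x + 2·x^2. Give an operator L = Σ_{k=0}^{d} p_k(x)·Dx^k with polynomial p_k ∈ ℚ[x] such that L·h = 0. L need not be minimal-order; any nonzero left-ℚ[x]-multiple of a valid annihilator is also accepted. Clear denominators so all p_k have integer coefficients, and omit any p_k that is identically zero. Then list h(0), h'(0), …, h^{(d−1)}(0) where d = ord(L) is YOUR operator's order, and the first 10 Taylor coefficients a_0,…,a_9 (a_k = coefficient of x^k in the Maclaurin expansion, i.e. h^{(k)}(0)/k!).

f: a_k = 0, 8, -8, 32/3, -16, 128/5, -128/3, 512/7, -128, 2048/9, …
f∘r: x↦r, Dx↦Dx/r' in L_f ⇒ L₀.
Derive L from L₀ (diff closure).
L = (-2 + 8·x + 16·x^2) + (1 + 6·x + 12·x^2 + 16·x^3)·Dx  (order 1).
h: a_k = 8, 16, -64, 64, 128, -512, 512, 1024, -4096, 4096, …
ICs: h(0) = 8.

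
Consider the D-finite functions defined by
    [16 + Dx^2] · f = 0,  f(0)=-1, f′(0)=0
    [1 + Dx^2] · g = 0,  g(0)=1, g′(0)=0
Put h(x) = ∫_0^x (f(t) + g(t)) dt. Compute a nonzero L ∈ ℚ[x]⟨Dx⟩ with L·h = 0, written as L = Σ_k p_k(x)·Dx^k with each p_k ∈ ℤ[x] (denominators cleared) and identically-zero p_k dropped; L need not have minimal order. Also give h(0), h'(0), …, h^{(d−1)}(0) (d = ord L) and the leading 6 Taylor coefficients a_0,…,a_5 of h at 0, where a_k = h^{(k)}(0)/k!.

f: a_k = -1, 0, 8, 0, -32/3, 0, …
g: a_k = 1, 0, -1/2, 0, 1/24, 0, …
Sum ⇒ L₀ = lclm(L_f,L_g) in ℚ(x)⟨Dx⟩.
Integrate: L := L₀·Dx.
L = 16·Dx + 17·Dx^3 + Dx^5  (order 5).
h: a_k = 0, 0, 0, 5/2, 0, -17/8, …
ICs: h(0) = 0, h′(0) = 0, h′′(0) = 0, h′′′(0) = 15, h′′′′(0) = 0.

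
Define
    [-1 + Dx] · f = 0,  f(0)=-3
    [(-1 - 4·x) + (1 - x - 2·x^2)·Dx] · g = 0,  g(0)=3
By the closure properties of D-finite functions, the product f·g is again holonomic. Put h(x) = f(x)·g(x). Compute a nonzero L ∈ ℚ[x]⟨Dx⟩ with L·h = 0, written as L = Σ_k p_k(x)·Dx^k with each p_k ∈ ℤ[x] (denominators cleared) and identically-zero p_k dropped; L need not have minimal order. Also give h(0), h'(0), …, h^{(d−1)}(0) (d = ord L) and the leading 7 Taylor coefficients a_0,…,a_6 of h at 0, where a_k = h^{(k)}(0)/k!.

L = (2 + 3·x - 2·x^2) + (-1 + x + 2·x^2)·Dx  (order 1).
h: a_k = -9, -18, -81/2, -78, -1275/8, -6309/20, -50737/80, …
ICs: h(0) = -9.

f: a_k = -3, -3, -3/2, -1/2, -1/8, -1/40, -1/240, …
g: a_k = 3, 3, 9, 15, 33, 63, 129, …
L₀ := L_f ⊗_s L_g (sym. prod.), ord ≤ 1.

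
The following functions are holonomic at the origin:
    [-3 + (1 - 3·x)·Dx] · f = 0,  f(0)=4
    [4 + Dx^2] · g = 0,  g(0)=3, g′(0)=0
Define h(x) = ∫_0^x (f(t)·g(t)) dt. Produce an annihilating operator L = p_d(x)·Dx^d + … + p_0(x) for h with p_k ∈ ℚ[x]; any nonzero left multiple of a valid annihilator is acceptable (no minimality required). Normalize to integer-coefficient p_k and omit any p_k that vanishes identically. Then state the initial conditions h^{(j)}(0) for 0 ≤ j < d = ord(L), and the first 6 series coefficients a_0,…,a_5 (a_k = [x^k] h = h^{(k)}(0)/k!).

f: a_k = 4, 12, 36, 108, 324, 972, …
g: a_k = 3, 0, -6, 0, 2, 0, …
h₀=f·g: eliminate ⇒ L₀, order ≤ 1·2.
∫: right-multiply L₀ by Dx.
L = (-4 + 12·x)·Dx + 6·Dx^2 + (-1 + 3·x)·Dx^3  (order 3).
h: a_k = 0, 12, 18, 28, 63, 764/5, …
ICs: h(0) = 0, h′(0) = 12, h′′(0) = 36.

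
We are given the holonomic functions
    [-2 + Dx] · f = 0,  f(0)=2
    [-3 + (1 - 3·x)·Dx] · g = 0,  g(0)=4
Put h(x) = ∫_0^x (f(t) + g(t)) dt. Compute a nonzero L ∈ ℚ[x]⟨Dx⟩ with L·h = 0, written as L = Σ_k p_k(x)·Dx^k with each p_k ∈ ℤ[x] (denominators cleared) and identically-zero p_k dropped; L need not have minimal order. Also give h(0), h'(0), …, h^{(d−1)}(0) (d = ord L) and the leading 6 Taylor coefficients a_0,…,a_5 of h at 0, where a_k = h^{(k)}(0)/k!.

f: a_k = 2, 4, 4, 8/3, 4/3, 8/15, …
g: a_k = 4, 12, 36, 108, 324, 972, …
f+g: L₀ = lclm(L_f,L_g), ord ≤ 1+1.
h=∫h₀ ⇒ L = L₀·Dx.
L = (24 + 36·x)·Dx + (-14 - 24·x + 36·x^2)·Dx^2 + (1 + 3·x - 18·x^2)·Dx^3  (order 3).
h: a_k = 0, 6, 8, 40/3, 83/3, 976/15, …
ICs: h(0) = 0, h′(0) = 6, h′′(0) = 16.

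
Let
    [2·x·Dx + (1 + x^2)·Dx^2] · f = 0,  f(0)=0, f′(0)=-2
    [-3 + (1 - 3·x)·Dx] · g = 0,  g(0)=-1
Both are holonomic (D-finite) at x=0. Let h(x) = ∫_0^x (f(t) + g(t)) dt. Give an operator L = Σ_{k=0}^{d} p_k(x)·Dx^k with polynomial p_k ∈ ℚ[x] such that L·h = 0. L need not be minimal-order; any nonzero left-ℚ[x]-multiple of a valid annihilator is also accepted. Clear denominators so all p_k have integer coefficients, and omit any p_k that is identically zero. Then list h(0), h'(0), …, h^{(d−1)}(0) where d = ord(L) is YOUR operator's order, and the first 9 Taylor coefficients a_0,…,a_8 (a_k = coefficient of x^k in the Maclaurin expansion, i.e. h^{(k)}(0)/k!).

L = (6 - 72·x - 18·x^2)·Dx^2 + (-28 + 6·x - 60·x^2 - 18·x^3)·Dx^3 + (3 - 8·x - 8·x^3 - 3·x^4)·Dx^4  (order 4).
h: a_k = 0, -1, -5/2, -3, -79/12, -81/5, -1217/30, -729/7, -15307/56, …
ICs: h(0) = 0, h′(0) = -1, h′′(0) = -5, h′′′(0) = -18.

f: a_k = 0, -2, 0, 2/3, 0, -2/5, 0, 2/7, 0, …
g: a_k = -1, -3, -9, -27, -81, -243, -729, -2187, -6561, …
h₀=f+g: left-lcm gives L₀, ord ≤ 3.
Integrate: L := L₀·Dx.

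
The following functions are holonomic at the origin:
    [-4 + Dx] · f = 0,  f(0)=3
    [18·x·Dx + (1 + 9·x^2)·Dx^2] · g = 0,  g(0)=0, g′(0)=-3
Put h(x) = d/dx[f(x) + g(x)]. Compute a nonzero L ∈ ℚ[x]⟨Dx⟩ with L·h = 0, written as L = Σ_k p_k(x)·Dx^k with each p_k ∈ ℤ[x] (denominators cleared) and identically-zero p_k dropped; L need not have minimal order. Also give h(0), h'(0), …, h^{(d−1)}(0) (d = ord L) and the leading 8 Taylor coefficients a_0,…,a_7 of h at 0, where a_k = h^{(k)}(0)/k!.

f: a_k = 3, 12, 24, 32, 32, 128/5, 256/15, 1024/105, …
g: a_k = 0, -3, 0, 9, 0, -243/5, 0, 2187/7, …
h₀=f+g: left-lcm gives L₀, ord ≤ 3.
Derive L from L₀ (diff closure).
L = (36 - 144·x - 972·x^2 - 1296·x^3) + (-17 + 99·x^2 - 648·x^4)·Dx + (2 + 9·x + 36·x^2 + 81·x^3 + 162·x^4)·Dx^2  (order 2).
h: a_k = 9, 48, 123, 128, -115, 512/5, 33829/15, 4096/105, …
ICs: h(0) = 9, h′(0) = 48.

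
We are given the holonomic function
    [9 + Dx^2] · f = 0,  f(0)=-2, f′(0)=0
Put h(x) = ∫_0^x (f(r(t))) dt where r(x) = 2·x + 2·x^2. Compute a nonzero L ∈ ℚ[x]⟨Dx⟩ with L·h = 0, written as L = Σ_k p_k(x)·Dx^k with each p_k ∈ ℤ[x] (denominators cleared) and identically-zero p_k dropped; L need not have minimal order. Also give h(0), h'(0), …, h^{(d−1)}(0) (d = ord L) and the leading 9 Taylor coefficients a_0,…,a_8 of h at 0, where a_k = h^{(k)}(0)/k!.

L = (36 + 216·x + 432·x^2 + 288·x^3)·Dx - 2·Dx^2 + (1 + 2·x)·Dx^3  (order 3).
h: a_k = 0, -2, 0, 12, 18, -72/5, -72, -2592/35, 216/5, …
ICs: h(0) = 0, h′(0) = -2, h′′(0) = 0.

f: a_k = -2, 0, 9, 0, -27/4, 0, 81/40, 0, -729/2240, …
Substitute x→r, Dx→(1/r')Dx; clear ⇒ L₀.
∫: right-multiply L₀ by Dx.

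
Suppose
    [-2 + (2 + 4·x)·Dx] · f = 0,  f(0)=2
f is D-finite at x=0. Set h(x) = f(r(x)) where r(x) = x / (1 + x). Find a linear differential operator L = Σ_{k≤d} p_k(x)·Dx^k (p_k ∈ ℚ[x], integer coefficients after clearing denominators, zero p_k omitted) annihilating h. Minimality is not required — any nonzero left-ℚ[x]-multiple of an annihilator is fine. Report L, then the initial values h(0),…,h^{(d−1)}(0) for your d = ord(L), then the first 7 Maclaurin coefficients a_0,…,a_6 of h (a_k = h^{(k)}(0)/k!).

f: a_k = 2, 2, -1, 1, -5/4, 7/4, -21/8, …
L₀ from L_f via x↦r, Dx↦r'^{-1}Dx.
L = -1 + (1 + 4·x + 3·x^2)·Dx  (order 1).
h: a_k = 2, 2, -3, 5, -37/4, 75/4, -327/8, …
ICs: h(0) = 2.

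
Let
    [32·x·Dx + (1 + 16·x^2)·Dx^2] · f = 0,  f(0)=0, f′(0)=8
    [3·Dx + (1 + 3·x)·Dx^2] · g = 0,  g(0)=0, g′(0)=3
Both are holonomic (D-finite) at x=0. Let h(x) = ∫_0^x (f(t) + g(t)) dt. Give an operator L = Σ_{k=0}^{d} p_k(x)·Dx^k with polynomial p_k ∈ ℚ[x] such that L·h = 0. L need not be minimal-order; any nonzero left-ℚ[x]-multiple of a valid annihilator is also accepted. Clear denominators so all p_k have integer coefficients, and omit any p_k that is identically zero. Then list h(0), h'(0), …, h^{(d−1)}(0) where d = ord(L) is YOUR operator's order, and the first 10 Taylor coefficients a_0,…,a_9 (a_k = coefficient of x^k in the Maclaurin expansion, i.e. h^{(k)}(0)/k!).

f: a_k = 0, 8, 0, -128/3, 0, 2048/5, 0, -32768/7, 0, 524288/9, …
g: a_k = 0, 3, -9/2, 9, -81/4, 243/5, -243/2, 2187/7, -6561/8, 2187, …
h₀=f+g: left-lcm gives L₀, ord ≤ 4.
h=∫₀ˣh₀: take L = L₀·Dx.
L = (-96 - 864·x + 4608·x^2 + 4608·x^3)·Dx^2 + (-50 - 192·x + 672·x^2 + 9216·x^3 + 9216·x^4)·Dx^3 + (-3 + 23·x + 96·x^2 + 512·x^3 + 2304·x^4 + 2304·x^5)·Dx^4  (order 4).
h: a_k = 0, 0, 11/2, -3/2, -101/12, -81/20, 2291/30, -243/14, -30581/56, -729/8, …
ICs: h(0) = 0, h′(0) = 0, h′′(0) = 11, h′′′(0) = -9.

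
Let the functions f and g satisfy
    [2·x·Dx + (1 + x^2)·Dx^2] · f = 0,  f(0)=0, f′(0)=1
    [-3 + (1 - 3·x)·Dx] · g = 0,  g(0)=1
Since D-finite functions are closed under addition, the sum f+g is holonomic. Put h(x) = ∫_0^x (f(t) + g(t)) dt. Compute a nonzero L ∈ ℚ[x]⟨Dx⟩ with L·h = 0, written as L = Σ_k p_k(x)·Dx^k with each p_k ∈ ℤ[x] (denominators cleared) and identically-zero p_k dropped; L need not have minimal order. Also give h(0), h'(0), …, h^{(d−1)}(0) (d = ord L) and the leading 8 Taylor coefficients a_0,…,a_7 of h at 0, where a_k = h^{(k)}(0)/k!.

L = (6 - 72·x - 18·x^2)·Dx^2 + (-28 + 6·x - 60·x^2 - 18·x^3)·Dx^3 + (3 - 8·x - 8·x^3 - 3·x^4)·Dx^4  (order 4).
h: a_k = 0, 1, 2, 3, 20/3, 81/5, 608/15, 729/7, …
ICs: h(0) = 0, h′(0) = 1, h′′(0) = 4, h′′′(0) = 18.

f: a_k = 0, 1, 0, -1/3, 0, 1/5, 0, -1/7, …
g: a_k = 1, 3, 9, 27, 81, 243, 729, 2187, …
f+g: L₀ = lclm(L_f,L_g), ord ≤ 2+1.
Integrate: L := L₀·Dx.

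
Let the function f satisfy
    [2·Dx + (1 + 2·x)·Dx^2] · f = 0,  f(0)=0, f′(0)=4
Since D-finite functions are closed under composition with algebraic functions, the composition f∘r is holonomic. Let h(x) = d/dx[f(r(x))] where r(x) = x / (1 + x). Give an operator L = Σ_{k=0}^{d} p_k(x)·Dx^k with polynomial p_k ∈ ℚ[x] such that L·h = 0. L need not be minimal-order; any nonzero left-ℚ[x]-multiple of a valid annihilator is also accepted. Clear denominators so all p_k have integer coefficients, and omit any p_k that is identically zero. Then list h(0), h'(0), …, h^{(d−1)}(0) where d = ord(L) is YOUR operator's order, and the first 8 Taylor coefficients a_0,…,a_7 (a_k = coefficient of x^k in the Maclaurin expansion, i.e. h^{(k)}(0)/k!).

L = (4 + 6·x) + (1 + 4·x + 3·x^2)·Dx  (order 1).
h: a_k = 4, -16, 52, -160, 484, -1456, 4372, -13120, …
ICs: h(0) = 4.

f: a_k = 0, 4, -4, 16/3, -8, 64/5, -64/3, 256/7, …
L₀ from L_f via x↦r, Dx↦r'^{-1}Dx.
Differentiate: ansatz ord ≤ ord L₀ ⇒ L.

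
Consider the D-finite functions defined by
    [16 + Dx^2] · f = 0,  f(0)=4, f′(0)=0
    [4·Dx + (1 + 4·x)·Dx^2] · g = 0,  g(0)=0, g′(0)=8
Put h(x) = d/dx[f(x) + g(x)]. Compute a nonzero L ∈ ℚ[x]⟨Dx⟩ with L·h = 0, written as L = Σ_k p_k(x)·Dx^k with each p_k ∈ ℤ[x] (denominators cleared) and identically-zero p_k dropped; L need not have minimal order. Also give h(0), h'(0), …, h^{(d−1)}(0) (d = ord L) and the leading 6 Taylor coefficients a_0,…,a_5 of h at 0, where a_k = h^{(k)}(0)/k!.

f: a_k = 4, 0, -32, 0, 128/3, 0, …
g: a_k = 0, 8, -16, 128/3, -128, 2048/5, …
L₀ := lclm(L_f,L_g); ord L₀ ≤ 2+2.
h=h₀': d/dx-closure on L₀ ⇒ L.
L = (448 + 512·x + 1024·x^2) + (48 + 320·x + 768·x^2 + 1024·x^3)·Dx + (28 + 32·x + 64·x^2)·Dx^2 + (3 + 20·x + 48·x^2 + 64·x^3)·Dx^3  (order 3).
h: a_k = 8, -96, 128, -1024/3, 2048, -124928/15, …
ICs: h(0) = 8, h′(0) = -96, h′′(0) = 256.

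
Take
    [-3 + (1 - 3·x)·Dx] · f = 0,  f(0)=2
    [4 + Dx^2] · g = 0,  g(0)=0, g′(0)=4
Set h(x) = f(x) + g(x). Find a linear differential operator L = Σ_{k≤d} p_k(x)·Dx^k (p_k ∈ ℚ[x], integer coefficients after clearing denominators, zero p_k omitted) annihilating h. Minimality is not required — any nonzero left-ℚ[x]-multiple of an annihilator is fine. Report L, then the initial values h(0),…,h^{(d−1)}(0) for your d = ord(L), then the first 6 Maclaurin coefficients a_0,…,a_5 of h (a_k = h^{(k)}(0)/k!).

f: a_k = 2, 6, 18, 54, 162, 486, …
g: a_k = 0, 4, 0, -8/3, 0, 8/15, …
Weyl lclm of L_f,L_g ⇒ L₀ (ord ≤ 3).
L = (348 - 144·x + 216·x^2) + (-44 + 180·x - 216·x^2 + 216·x^3)·Dx + (87 - 36·x + 54·x^2)·Dx^2 + (-11 + 45·x - 54·x^2 + 54·x^3)·Dx^3  (order 3).
h: a_k = 2, 10, 18, 154/3, 162, 7298/15, …
ICs: h(0) = 2, h′(0) = 10, h′′(0) = 36.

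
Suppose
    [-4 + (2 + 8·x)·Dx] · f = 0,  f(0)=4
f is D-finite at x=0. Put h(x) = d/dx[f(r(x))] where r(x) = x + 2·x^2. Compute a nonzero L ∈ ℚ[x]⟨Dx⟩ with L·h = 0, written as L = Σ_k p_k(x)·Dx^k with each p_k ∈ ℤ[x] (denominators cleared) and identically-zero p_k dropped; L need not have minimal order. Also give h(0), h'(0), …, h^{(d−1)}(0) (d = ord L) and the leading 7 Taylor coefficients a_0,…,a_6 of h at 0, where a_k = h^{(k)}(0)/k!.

L = 2 + (-1 - 8·x - 24·x^2 - 32·x^3)·Dx  (order 1).
h: a_k = 8, 16, -48, 96, -80, -288, 1568, …
ICs: h(0) = 8.

f: a_k = 4, 8, -8, 16, -40, 112, -336, …
L₀ from L_f via x↦r, Dx↦r'^{-1}Dx.
Derive L from L₀ (diff closure).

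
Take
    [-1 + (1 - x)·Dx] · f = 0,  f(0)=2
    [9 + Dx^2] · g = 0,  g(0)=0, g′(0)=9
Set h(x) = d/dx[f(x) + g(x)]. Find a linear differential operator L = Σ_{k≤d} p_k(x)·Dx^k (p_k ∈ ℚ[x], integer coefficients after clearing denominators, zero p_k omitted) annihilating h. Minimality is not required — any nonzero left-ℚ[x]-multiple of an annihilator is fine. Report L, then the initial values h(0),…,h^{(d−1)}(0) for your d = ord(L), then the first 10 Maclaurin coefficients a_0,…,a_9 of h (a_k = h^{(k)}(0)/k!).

f: a_k = 2, 2, 2, 2, 2, 2, 2, 2, 2, 2, …
g: a_k = 0, 9, 0, -27/2, 0, 243/40, 0, -729/560, 0, 729/4480, …
h₀=f+g: left-lcm gives L₀, ord ≤ 3.
Derive L from L₀ (diff closure).
L = (126 - 108·x + 54·x^2) + (-45 + 99·x - 81·x^2 + 27·x^3)·Dx + (14 - 12·x + 6·x^2)·Dx^2 + (-5 + 11·x - 9·x^2 + 3·x^3)·Dx^3  (order 3).
h: a_k = 11, 4, -69/2, 8, 323/8, 12, 391/80, 16, 87201/4480, 20, …
ICs: h(0) = 11, h′(0) = 4, h′′(0) = -69.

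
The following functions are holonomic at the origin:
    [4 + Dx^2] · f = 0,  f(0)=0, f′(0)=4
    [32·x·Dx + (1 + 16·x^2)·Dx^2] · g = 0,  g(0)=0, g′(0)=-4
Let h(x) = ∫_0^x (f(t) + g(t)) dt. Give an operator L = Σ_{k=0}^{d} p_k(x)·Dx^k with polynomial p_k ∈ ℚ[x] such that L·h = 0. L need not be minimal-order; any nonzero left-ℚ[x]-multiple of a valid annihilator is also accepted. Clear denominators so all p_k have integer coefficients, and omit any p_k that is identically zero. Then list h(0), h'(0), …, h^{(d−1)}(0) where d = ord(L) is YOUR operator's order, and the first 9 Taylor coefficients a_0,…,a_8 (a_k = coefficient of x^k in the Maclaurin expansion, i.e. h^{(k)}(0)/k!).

L = (-6016·x + 102400·x^3 + 32768·x^5)·Dx^2 + (-28 + 1216·x^2 + 27648·x^4 + 16384·x^6)·Dx^3 + (-1504·x + 25600·x^3 + 8192·x^5)·Dx^4 + (-7 + 304·x^2 + 6912·x^4 + 4096·x^6)·Dx^5  (order 5).
h: a_k = 0, 0, 0, 0, 14/3, 0, -1532/45, 0, 92158/315, …
ICs: h(0) = 0, h′(0) = 0, h′′(0) = 0, h′′′(0) = 0, h′′′′(0) = 112.

f: a_k = 0, 4, 0, -8/3, 0, 8/15, 0, -16/315, 0, …
g: a_k = 0, -4, 0, 64/3, 0, -1024/5, 0, 16384/7, 0, …
h₀=f+g: left-lcm gives L₀, ord ≤ 4.
h=∫₀ˣh₀: take L = L₀·Dx.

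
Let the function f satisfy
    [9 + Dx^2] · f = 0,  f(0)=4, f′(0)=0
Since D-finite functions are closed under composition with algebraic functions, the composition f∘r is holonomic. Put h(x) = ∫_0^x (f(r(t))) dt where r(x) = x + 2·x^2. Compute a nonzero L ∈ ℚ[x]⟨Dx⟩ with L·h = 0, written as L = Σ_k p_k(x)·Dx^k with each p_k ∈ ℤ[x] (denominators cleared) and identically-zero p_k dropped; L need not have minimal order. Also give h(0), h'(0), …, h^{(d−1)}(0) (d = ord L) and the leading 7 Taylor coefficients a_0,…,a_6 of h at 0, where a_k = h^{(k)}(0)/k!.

L = (9 + 108·x + 432·x^2 + 576·x^3)·Dx - 4·Dx^2 + (1 + 4·x)·Dx^3  (order 3).
h: a_k = 0, 4, 0, -6, -18, -117/10, 18, …
ICs: h(0) = 0, h′(0) = 4, h′′(0) = 0.

f: a_k = 4, 0, -18, 0, 27/2, 0, -81/20, …
L₀ from L_f via x↦r, Dx↦r'^{-1}Dx.
Integrate: L := L₀·Dx.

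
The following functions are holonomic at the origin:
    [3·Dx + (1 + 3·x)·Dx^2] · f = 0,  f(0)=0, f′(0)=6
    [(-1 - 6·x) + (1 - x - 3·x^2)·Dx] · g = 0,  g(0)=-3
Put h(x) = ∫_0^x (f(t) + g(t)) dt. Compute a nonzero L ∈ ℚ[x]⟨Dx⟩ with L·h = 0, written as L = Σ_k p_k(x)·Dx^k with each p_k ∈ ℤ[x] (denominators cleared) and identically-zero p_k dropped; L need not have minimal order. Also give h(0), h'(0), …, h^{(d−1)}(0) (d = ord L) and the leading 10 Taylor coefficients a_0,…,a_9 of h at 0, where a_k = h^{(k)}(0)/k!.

f: a_k = 0, 6, -9, 18, -81/2, 486/5, -243, 4374/7, -6561/4, 4374, …
g: a_k = -3, -3, -12, -21, -57, -120, -291, -651, -1524, -3477, …
Sum ⇒ L₀ = lclm(L_f,L_g) in ℚ(x)⟨Dx⟩.
∫: right-multiply L₀ by Dx.
L = (-270 - 1422·x - 3780·x^2 - 2916·x^3 - 2916·x^4)·Dx^2 + (-24 - 468·x - 2736·x^2 - 5616·x^3 - 5994·x^4 - 4860·x^5)·Dx^3 + (11 + 79·x + 129·x^2 - 171·x^3 - 783·x^4 - 1377·x^5 - 972·x^6)·Dx^4  (order 4).
h: a_k = 0, -3, 3/2, -7, -3/4, -39/2, -19/5, -534/7, -183/56, -4219/12, …
ICs: h(0) = 0, h′(0) = -3, h′′(0) = 3, h′′′(0) = -42.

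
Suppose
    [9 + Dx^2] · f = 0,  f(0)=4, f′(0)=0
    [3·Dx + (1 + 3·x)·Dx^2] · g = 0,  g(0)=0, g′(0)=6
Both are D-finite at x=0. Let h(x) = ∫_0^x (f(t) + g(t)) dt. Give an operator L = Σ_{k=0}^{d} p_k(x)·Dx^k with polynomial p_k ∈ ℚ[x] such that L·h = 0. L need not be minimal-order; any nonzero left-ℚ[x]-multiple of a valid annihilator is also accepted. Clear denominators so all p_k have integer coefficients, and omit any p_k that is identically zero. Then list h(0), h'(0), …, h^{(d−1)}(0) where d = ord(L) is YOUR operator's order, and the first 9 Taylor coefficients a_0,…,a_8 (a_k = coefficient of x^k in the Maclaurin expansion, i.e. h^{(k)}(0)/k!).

L = (63 + 54·x + 81·x^2)·Dx^2 + (9 + 45·x + 81·x^2 + 81·x^3)·Dx^3 + (7 + 6·x + 9·x^2)·Dx^4 + (1 + 5·x + 9·x^2 + 9·x^3)·Dx^5  (order 5).
h: a_k = 0, 4, 3, -9, 9/2, -27/5, 81/5, -4941/140, 2187/28, …
ICs: h(0) = 0, h′(0) = 4, h′′(0) = 6, h′′′(0) = -54, h′′′′(0) = 108.

f: a_k = 4, 0, -18, 0, 27/2, 0, -81/20, 0, 729/1120, …
g: a_k = 0, 6, -9, 18, -81/2, 486/5, -243, 4374/7, -6561/4, …
h₀=f+g: left-lcm gives L₀, ord ≤ 4.
Integrate: L := L₀·Dx.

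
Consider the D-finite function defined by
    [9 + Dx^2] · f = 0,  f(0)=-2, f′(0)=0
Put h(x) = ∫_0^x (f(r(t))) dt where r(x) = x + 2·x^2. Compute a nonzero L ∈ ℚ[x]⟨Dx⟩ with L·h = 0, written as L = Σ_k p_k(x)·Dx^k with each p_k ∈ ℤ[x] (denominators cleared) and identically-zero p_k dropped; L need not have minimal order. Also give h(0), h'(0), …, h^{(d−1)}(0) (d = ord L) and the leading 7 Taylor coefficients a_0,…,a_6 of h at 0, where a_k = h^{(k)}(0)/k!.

L = (9 + 108·x + 432·x^2 + 576·x^3)·Dx - 4·Dx^2 + (1 + 4·x)·Dx^3  (order 3).
h: a_k = 0, -2, 0, 3, 9, 117/20, -9, …
ICs: h(0) = 0, h′(0) = -2, h′′(0) = 0.

f: a_k = -2, 0, 9, 0, -27/4, 0, 81/40, …
h₀=f(r): pull back L_f along r ⇒ L₀.
Integrate: L := L₀·Dx.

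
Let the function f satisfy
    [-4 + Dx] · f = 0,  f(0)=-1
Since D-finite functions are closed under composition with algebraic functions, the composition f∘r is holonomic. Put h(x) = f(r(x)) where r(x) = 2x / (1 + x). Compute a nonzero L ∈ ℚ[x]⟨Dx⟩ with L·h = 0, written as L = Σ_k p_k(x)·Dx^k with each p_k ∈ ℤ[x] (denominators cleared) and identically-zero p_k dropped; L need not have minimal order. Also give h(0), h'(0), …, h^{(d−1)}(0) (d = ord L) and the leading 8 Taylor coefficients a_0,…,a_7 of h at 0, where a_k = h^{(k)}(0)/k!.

L = -8 + (1 + 2·x + x^2)·Dx  (order 1).
h: a_k = -1, -8, -24, -88/3, -8/3, 88/5, -184/45, -3224/315, …
ICs: h(0) = -1.

f: a_k = -1, -4, -8, -32/3, -32/3, -128/15, -256/45, -1024/315, …
h₀=f(r): pull back L_f along r ⇒ L₀.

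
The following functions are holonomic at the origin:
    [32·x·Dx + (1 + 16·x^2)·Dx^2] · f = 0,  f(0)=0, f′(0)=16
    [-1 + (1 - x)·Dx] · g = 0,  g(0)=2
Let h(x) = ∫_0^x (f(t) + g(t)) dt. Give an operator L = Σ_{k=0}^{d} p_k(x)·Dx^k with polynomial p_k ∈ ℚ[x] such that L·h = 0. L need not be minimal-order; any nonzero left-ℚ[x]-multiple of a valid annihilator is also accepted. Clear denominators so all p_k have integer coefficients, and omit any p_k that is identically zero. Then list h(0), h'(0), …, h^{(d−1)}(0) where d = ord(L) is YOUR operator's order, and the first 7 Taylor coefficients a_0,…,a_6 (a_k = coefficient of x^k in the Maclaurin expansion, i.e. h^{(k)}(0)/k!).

f: a_k = 0, 16, 0, -256/3, 0, 4096/5, 0, …
g: a_k = 2, 2, 2, 2, 2, 2, 2, …
Sum ⇒ L₀ = lclm(L_f,L_g) in ℚ(x)⟨Dx⟩.
∫: right-multiply L₀ by Dx.
L = (32 - 128·x - 1536·x^2)·Dx^2 + (-19 + 32·x + 656·x^2 - 1536·x^3)·Dx^3 + (1 + 15·x + 240·x^3 - 256·x^4)·Dx^4  (order 4).
h: a_k = 0, 2, 9, 2/3, -125/6, 2/5, 2053/15, …
ICs: h(0) = 0, h′(0) = 2, h′′(0) = 18, h′′′(0) = 4.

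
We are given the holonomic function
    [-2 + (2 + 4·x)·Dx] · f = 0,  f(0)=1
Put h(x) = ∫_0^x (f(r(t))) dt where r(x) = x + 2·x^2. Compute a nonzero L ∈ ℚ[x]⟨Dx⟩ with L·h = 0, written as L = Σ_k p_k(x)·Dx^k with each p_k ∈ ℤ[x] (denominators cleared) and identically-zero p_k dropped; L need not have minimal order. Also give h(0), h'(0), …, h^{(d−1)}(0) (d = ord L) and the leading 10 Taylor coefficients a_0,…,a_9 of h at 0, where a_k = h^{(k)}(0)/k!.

f: a_k = 1, 1, -1/2, 1/2, -5/8, 7/8, -21/16, 33/16, -429/128, 715/128, …
L₀ from L_f via x↦r, Dx↦r'^{-1}Dx.
Integrate: L := L₀·Dx.
L = (-1 - 4·x)·Dx + (1 + 2·x + 4·x^2)·Dx^2  (order 2).
h: a_k = 0, 1, 1/2, 1/2, -3/8, 3/40, 5/16, -57/112, 21/128, 289/384, …
ICs: h(0) = 0, h′(0) = 1.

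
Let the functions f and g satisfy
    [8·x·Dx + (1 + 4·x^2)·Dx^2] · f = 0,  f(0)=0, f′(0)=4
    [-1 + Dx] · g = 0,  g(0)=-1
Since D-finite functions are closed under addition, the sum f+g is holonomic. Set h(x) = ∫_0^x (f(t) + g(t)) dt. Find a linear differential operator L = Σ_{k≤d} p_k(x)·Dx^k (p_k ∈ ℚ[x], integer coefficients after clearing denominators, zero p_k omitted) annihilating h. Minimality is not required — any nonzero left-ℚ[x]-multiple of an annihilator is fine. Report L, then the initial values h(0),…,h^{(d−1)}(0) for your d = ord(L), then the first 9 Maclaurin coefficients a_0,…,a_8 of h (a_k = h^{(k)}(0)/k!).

f: a_k = 0, 4, 0, -16/3, 0, 64/5, 0, -256/7, 0, …
g: a_k = -1, -1, -1/2, -1/6, -1/24, -1/120, -1/720, -1/5040, -1/40320, …
Weyl lclm of L_f,L_g ⇒ L₀ (ord ≤ 3).
∫: right-multiply L₀ by Dx.
L = (8 - 8·x - 96·x^2 - 32·x^3)·Dx^2 + (-9 + 88·x^2 - 16·x^4)·Dx^3 + (1 + 8·x + 8·x^2 + 32·x^3 + 16·x^4)·Dx^4  (order 4).
h: a_k = 0, -1, 3/2, -1/6, -11/8, -1/120, 307/144, -1/5040, -184321/40320, …
ICs: h(0) = 0, h′(0) = -1, h′′(0) = 3, h′′′(0) = -1.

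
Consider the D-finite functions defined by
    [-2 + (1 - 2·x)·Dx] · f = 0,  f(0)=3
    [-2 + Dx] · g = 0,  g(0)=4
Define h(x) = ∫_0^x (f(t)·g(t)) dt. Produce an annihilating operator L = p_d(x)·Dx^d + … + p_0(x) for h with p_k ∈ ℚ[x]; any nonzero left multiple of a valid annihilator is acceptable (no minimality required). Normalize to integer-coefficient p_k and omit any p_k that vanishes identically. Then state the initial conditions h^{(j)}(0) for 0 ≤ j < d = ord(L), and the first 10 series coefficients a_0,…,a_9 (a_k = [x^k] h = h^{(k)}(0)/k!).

L = (4 - 4·x)·Dx + (-1 + 2·x)·Dx^2  (order 2).
h: a_k = 0, 12, 24, 40, 64, 104, 2608/15, 31312/105, 10960/21, 876808/945, …
ICs: h(0) = 0, h′(0) = 12.

f: a_k = 3, 6, 12, 24, 48, 96, 192, 384, 768, 1536, …
g: a_k = 4, 8, 8, 16/3, 8/3, 16/15, 16/45, 32/315, 8/315, 16/2835, …
Product ⇒ symmetric product L₀, ord ≤ 1.
h=∫₀ˣh₀: take L = L₀·Dx.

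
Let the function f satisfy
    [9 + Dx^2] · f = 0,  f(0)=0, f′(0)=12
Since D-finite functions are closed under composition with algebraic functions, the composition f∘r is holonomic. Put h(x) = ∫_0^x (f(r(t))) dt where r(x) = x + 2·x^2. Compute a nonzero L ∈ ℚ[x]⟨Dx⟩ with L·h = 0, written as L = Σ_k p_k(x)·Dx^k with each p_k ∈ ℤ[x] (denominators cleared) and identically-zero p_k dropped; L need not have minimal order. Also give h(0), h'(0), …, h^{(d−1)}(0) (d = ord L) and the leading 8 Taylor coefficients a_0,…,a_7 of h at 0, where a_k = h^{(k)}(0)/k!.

f: a_k = 0, 12, 0, -18, 0, 81/10, 0, -243/140, …
Substitute x→r, Dx→(1/r')Dx; clear ⇒ L₀.
Integrate: L := L₀·Dx.
L = (9 + 108·x + 432·x^2 + 576·x^3)·Dx - 4·Dx^2 + (1 + 4·x)·Dx^3  (order 3).
h: a_k = 0, 0, 6, 8, -9/2, -108/5, -693/20, -9, …
ICs: h(0) = 0, h′(0) = 0, h′′(0) = 12.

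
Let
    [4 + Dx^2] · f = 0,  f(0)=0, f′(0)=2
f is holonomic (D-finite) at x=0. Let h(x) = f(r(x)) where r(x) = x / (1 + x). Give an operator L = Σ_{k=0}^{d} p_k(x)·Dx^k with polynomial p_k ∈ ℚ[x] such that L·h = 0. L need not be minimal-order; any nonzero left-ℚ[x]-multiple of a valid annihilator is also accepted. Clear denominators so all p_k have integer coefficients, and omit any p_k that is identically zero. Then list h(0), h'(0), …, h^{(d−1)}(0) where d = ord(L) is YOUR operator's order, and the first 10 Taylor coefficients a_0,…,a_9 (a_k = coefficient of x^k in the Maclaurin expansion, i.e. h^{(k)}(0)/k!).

f: a_k = 0, 2, 0, -4/3, 0, 4/15, 0, -8/315, 0, 4/2835, …
Change of var in L_f (x↦r) gives L₀.
L = 4 + (2 + 6·x + 6·x^2 + 2·x^3)·Dx + (1 + 4·x + 6·x^2 + 4·x^3 + x^4)·Dx^2  (order 2).
h: a_k = 0, 2, -2, 2/3, 2, -86/15, 10, -4418/315, 758/45, -49262/2835, …
ICs: h(0) = 0, h′(0) = 2.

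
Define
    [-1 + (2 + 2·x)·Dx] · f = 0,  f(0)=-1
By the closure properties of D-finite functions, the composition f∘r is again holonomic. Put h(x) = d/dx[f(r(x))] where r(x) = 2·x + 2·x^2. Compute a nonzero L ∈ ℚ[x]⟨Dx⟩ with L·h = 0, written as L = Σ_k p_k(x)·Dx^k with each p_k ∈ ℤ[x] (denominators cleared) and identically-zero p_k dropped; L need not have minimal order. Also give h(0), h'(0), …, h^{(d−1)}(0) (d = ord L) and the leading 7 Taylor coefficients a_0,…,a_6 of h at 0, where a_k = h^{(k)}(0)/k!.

f: a_k = -1, -1/2, 1/8, -1/16, 5/128, -7/256, 21/1024, …
h₀=f(r): pull back L_f along r ⇒ L₀.
h=h₀': d/dx-closure on L₀ ⇒ L.
L = 1 + (-1 - 4·x - 6·x^2 - 4·x^3)·Dx  (order 1).
h: a_k = -1, -1, 3/2, -3/2, 5/8, 9/8, -49/16, …
ICs: h(0) = -1.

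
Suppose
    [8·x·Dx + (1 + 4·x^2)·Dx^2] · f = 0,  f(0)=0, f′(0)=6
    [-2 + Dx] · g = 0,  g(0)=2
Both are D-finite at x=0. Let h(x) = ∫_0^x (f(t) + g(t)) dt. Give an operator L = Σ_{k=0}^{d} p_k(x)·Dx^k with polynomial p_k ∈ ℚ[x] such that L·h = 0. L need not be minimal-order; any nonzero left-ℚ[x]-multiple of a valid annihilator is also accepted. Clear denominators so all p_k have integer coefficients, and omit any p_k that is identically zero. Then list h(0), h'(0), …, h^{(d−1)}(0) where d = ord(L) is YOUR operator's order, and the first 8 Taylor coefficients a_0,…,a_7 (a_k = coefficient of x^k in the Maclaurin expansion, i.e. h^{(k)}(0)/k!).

L = (8 - 32·x - 32·x^2)·Dx^2 + (-6 + 12·x + 8·x^2 - 16·x^3)·Dx^3 + (1 + 2·x + 4·x^2 + 8·x^3)·Dx^4  (order 4).
h: a_k = 0, 2, 5, 4/3, -4/3, 4/15, 148/45, 8/315, …
ICs: h(0) = 0, h′(0) = 2, h′′(0) = 10, h′′′(0) = 8.

f: a_k = 0, 6, 0, -8, 0, 96/5, 0, -384/7, …
g: a_k = 2, 4, 4, 8/3, 4/3, 8/15, 8/45, 16/315, …
h₀=f+g: left-lcm gives L₀, ord ≤ 3.
Integrate: L := L₀·Dx.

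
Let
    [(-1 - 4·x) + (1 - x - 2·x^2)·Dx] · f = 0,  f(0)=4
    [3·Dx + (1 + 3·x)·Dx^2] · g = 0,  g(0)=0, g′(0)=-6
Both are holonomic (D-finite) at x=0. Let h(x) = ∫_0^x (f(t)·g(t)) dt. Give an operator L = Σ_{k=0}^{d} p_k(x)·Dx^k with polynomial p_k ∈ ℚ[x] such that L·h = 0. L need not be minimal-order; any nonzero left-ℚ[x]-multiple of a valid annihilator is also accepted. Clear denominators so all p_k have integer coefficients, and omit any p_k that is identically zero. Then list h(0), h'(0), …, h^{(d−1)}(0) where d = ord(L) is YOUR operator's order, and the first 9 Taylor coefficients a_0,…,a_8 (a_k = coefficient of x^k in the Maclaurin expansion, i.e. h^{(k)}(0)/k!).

f: a_k = 4, 4, 12, 20, 44, 84, 172, 340, 684, …
g: a_k = 0, -6, 9, -18, 81/2, -486/5, 243, -4374/7, 6561/4, …
L₀ := L_f ⊗_s L_g (sym. prod.), ord ≤ 2.
Integrate: L := L₀·Dx.
L = (7 + 24·x)·Dx + (-1 + 17·x + 30·x^2)·Dx^2 + (-1 - 2·x + 5·x^2 + 6·x^3)·Dx^3  (order 3).
h: a_k = 0, 0, -12, 4, -27, 78/5, -439/5, 3006/35, -51657/140, …
ICs: h(0) = 0, h′(0) = 0, h′′(0) = -24.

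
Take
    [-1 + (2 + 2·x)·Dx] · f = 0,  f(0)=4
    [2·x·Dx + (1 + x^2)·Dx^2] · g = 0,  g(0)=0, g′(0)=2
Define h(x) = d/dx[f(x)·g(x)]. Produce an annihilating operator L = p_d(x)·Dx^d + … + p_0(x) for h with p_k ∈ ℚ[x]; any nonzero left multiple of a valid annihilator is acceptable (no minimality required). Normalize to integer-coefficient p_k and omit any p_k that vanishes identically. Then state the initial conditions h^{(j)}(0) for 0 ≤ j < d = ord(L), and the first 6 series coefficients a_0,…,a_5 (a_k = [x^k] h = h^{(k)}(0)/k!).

f: a_k = 4, 2, -1/2, 1/4, -5/32, 7/64, …
g: a_k = 0, 2, 0, -2/3, 0, 2/5, …
Sym-product of L_f,L_g gives L₀ (≤ ord 2).
h₀' ⇒ L via d/dx closure of L₀.
L = (5 + 40·x + 2·x^2 - 24·x^3 - 3·x^4) + (28 + 84·x + 72·x^2 - 56·x^3 - 84·x^4 - 12·x^5)·Dx + (12 + 8·x - 12·x^2 - 16·x^3 - 28·x^4 - 24·x^5 - 4·x^6)·Dx^2  (order 2).
h: a_k = 8, 8, -11, -10/3, 389/48, 409/80, …
ICs: h(0) = 8, h′(0) = 8.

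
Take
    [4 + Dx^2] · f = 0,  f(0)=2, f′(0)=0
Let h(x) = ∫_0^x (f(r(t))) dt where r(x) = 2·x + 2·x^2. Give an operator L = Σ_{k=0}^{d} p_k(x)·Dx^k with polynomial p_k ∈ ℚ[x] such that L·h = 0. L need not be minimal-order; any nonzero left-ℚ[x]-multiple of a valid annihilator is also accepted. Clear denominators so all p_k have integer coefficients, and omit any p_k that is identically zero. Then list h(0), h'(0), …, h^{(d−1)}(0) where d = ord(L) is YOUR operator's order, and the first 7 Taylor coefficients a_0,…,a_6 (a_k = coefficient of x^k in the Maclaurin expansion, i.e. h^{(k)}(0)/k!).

f: a_k = 2, 0, -4, 0, 4/3, 0, -8/45, …
Substitute x→r, Dx→(1/r')Dx; clear ⇒ L₀.
∫: right-multiply L₀ by Dx.
L = (16 + 96·x + 192·x^2 + 128·x^3)·Dx - 2·Dx^2 + (1 + 2·x)·Dx^3  (order 3).
h: a_k = 0, 2, 0, -16/3, -8, 16/15, 128/9, …
ICs: h(0) = 0, h′(0) = 2, h′′(0) = 0.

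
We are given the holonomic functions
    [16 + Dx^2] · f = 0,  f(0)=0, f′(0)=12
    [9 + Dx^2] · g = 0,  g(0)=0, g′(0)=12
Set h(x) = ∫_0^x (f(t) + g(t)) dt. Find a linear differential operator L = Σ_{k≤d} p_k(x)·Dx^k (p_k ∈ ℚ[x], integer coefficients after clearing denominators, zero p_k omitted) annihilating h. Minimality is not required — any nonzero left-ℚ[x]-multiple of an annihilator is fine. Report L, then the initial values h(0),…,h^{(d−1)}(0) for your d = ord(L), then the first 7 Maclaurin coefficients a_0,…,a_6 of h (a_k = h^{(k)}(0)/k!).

f: a_k = 0, 12, 0, -32, 0, 128/5, 0, …
g: a_k = 0, 12, 0, -18, 0, 81/10, 0, …
Weyl lclm of L_f,L_g ⇒ L₀ (ord ≤ 4).
h=∫₀ˣh₀: take L = L₀·Dx.
L = 144·Dx + 25·Dx^3 + Dx^5  (order 5).
h: a_k = 0, 0, 12, 0, -25/2, 0, 337/60, …
ICs: h(0) = 0, h′(0) = 0, h′′(0) = 24, h′′′(0) = 0, h′′′′(0) = -300.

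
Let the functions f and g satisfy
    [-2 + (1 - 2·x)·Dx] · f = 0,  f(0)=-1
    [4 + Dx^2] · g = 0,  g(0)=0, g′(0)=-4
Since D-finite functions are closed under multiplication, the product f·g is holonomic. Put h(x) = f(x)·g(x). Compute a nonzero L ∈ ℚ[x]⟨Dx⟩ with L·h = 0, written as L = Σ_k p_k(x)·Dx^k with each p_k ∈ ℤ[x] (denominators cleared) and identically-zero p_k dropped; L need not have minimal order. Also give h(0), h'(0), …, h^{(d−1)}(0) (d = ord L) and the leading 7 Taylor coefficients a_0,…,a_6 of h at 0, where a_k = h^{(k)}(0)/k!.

L = (-4 + 8·x) + 4·Dx + (-1 + 2·x)·Dx^2  (order 2).
h: a_k = 0, 4, 8, 40/3, 80/3, 808/15, 1616/15, …
ICs: h(0) = 0, h′(0) = 4.

f: a_k = -1, -2, -4, -8, -16, -32, -64, …
g: a_k = 0, -4, 0, 8/3, 0, -8/15, 0, …
Product ⇒ symmetric product L₀, ord ≤ 2.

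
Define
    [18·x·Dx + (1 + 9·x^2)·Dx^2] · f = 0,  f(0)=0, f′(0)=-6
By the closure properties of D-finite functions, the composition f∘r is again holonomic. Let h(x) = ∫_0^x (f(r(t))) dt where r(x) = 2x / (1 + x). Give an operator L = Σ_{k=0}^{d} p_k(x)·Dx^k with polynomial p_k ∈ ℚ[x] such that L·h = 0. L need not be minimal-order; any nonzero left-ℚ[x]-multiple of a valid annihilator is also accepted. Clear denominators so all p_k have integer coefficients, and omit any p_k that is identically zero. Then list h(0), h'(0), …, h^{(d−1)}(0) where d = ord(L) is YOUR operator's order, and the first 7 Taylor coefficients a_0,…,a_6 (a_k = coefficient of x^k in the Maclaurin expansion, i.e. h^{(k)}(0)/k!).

f: a_k = 0, -6, 0, 18, 0, -486/5, 0, …
L₀ from L_f via x↦r, Dx↦r'^{-1}Dx.
h=∫₀ˣh₀: take L = L₀·Dx.
L = (2 + 74·x)·Dx^2 + (1 + 2·x + 37·x^2)·Dx^3  (order 3).
h: a_k = 0, 0, -6, 4, 33, -84, -1882/5, …
ICs: h(0) = 0, h′(0) = 0, h′′(0) = -12.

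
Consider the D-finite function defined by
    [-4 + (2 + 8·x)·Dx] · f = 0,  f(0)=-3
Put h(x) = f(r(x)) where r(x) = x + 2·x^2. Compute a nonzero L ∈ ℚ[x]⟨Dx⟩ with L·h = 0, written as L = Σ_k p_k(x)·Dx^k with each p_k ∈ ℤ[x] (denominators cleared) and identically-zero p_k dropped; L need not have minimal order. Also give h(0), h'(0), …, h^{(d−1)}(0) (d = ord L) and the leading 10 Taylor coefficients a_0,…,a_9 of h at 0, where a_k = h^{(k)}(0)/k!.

L = (-2 - 8·x) + (1 + 4·x + 8·x^2)·Dx  (order 1).
h: a_k = -3, -6, -6, 12, -18, 12, 36, -168, 366, -324, …
ICs: h(0) = -3.

f: a_k = -3, -6, 6, -12, 30, -84, 252, -792, 2574, -8580, …
L₀ from L_f via x↦r, Dx↦r'^{-1}Dx.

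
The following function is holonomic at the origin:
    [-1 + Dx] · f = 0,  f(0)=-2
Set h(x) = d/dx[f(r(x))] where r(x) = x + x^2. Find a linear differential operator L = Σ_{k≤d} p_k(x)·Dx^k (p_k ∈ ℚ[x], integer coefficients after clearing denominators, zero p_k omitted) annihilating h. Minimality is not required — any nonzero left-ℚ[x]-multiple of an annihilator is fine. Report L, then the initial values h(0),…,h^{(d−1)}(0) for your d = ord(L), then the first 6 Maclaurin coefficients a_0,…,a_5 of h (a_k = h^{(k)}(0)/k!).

L = (3 + 4·x + 4·x^2) + (-1 - 2·x)·Dx  (order 1).
h: a_k = -2, -6, -7, -25/3, -27/4, -331/60, …
ICs: h(0) = -2.

f: a_k = -2, -2, -1, -1/3, -1/12, -1/60, …
Substitute x→r, Dx→(1/r')Dx; clear ⇒ L₀.
h=h₀': d/dx-closure on L₀ ⇒ L.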